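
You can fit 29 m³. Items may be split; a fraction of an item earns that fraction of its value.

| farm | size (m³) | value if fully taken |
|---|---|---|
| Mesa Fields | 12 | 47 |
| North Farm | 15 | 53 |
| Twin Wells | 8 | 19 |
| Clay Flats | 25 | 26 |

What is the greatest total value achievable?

Sort by value density: Mesa Fields 47/12≈3.92, North Farm 53/15≈3.53, Twin Wells 19/8≈2.38, Clay Flats 26/25≈1.04.
Mesa Fields: take in full, 12 m³ for value 47 → 17 left.
Take all of North Farm (15 m³, value 53) → 2 m³ left.
Only 2 m³ remain; take 2/8 of Twin Wells for value 19×2/8 = 4.75.
Total value = 104.75.

104.75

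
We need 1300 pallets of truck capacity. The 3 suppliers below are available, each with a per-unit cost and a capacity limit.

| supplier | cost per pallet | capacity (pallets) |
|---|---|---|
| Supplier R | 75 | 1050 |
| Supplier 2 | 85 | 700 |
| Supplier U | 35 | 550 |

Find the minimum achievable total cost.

Cheapest first:
Supplier U (35): use full 550 — 750 pallets to go.
Supplier R (75): take the remaining 750 — done.
Supplier 2: unused.
Cost = 550×35 + 750×75 = 75500.

75500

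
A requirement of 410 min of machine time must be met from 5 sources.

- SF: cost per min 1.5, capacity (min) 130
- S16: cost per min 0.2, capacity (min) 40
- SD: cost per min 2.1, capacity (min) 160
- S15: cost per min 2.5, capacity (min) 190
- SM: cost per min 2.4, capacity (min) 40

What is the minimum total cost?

Fill from the cheapest source first.
Take 40 from S16 at 0.2 ; need 370 more.
Take 130 from SF at 1.5 ; need 240 more.
SD (2.1): use full 160 ; 80 min to go.
Take 40 from SM at 2.4 ; need 40 more.
Take 40 from S15 at 2.5 to finish.
Cost = 40×0.2 + 130×1.5 + 160×2.1 + 40×2.4 + 40×2.5 = 735.

735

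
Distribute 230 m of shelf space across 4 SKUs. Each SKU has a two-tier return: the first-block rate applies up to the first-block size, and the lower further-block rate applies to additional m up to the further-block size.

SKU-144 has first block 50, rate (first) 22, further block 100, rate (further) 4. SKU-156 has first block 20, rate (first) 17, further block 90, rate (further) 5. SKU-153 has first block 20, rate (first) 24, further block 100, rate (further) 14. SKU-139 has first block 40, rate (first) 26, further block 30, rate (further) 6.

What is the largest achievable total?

4360

Rank every tier by rate: SKU-139/first 26 > SKU-153/first 24 > SKU-144/first 22 > SKU-156/first 17 > SKU-153/second 14 > SKU-139/second 6 > SKU-156/second 5 > SKU-144/second 4.
SKU-139 first at 26: fill all 40 — 190 left.
SKU-153/first (24): +20 — 170 left.
Fill SKU-144 first block (50 at 22) — 120 left.
SKU-156 first at 17: fill all 20 — 100 left.
SKU-153 second at 14: fill all 100 — 0 left.
Total = 26×40 + 24×20 + 22×50 + 17×20 + 14×100 = 4360.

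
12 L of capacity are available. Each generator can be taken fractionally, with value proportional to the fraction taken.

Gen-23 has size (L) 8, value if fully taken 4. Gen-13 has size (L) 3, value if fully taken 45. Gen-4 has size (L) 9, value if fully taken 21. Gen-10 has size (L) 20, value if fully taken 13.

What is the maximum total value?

Rank by value-to-size ratio: Gen-13 45/3≈15, Gen-4 21/9≈2.33, Gen-10 13/20≈0.65, Gen-23 4/8≈0.5.
Gen-13: take in full, 3 L for value 45 — 9 left.
Take all of Gen-4 (9 L, value 21) — 0 L left.
Total value = 66.

66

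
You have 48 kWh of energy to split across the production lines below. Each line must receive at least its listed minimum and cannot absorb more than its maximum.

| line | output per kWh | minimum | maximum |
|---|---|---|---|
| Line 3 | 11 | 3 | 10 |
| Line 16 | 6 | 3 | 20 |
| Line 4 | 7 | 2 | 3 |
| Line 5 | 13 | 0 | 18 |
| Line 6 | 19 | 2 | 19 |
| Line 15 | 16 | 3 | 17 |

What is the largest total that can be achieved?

Meeting every minimum uses 3+3+2+0+2+3 = 13 kWh, leaving 35.
Rank by output per kWh: Line 6 19 > Line 15 16 > Line 5 13 > Line 3 11 > Line 4 7 > Line 16 6.
Give Line 6 17 more to hit its cap of 19 → 18 left.
Line 15: +14 to 17 (cap) → 4 left.
Line 5: +4 (room for 18) → 4. Pool exhausted.
Total = 11×3 + 6×3 + 7×2 + 13×4 + 19×19 + 16×17 = 750.

750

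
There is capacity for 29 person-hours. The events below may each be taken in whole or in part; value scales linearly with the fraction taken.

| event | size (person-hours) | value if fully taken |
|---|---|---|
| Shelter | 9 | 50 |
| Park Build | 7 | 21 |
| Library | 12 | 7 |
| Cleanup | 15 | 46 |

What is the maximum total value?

111

Best value per unit of size first: Shelter 50/9≈5.56, Cleanup 46/15≈3.07, Park Build 21/7≈3, Library 7/12≈0.583.
Shelter: take in full, 9 person-hours for value 50 ; 20 left.
All 15 person-hours of Cleanup fit (value 46) ; 5 remain.
Only 5 person-hours remain; take 5/7 of Park Build for value 21×5/7 = 15.
Total value = 111.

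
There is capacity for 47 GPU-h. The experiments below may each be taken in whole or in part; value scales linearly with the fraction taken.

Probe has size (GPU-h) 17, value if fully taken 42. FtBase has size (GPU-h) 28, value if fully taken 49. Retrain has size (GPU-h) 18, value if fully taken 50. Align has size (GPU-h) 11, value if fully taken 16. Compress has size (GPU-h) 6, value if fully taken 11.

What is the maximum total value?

Rank by value-to-size ratio: Retrain 50/18≈2.78, Probe 42/17≈2.47, Compress 11/6≈1.83, FtBase 49/28≈1.75, Align 16/11≈1.45.
All 18 GPU-h of Retrain fit (value 50) ; 29 remain.
All 17 GPU-h of Probe fit (value 42) ; 12 remain.
All 6 GPU-h of Compress fit (value 11) ; 6 remain.
6 GPU-h left: a 6/28 share of FtBase gives 49×6/28 = 10.5.
Total value = 113.5.

113.5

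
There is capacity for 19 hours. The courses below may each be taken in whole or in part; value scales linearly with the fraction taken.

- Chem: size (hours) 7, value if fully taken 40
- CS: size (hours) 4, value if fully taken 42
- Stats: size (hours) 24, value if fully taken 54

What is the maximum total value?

100

Best value per unit of size first: CS 42/4≈10.5, Chem 40/7≈5.71, Stats 54/24≈2.25.
CS: take in full, 4 hours for value 42 — 15 left.
All 7 hours of Chem fit (value 40) — 8 remain.
Only 8 hours remain; take 8/24 of Stats for value 54×8/24 = 18.
Total value = 100.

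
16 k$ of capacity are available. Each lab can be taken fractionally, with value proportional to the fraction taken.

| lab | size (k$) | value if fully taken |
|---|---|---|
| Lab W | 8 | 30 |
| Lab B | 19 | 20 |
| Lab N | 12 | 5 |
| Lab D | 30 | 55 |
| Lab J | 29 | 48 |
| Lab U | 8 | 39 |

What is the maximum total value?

69

Sort by value density: Lab U 39/8≈4.88, Lab W 30/8≈3.75, Lab D 55/30≈1.83, Lab J 48/29≈1.66, Lab B 20/19≈1.05, Lab N 5/12≈0.417.
All 8 k$ of Lab U fit (value 39) → 8 remain.
Take all of Lab W (8 k$, value 30) → 0 k$ left.
Total value = 69.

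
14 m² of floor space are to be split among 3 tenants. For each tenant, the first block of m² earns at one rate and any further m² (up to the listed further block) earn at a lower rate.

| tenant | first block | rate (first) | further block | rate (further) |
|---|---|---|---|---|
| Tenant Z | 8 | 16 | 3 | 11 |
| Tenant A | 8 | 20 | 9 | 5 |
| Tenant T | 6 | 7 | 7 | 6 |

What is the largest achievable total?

Order all 6 blocks by rate: Tenant A/tier1 20 > Tenant Z/tier1 16 > Tenant Z/tier2 11 > Tenant T/tier1 7 > Tenant T/tier2 6 > Tenant A/tier2 5.
Fill Tenant A tier1 block (8 at 20) — 6 left.
Tenant Z tier1 at 16: only 6 left, fill 6.
Total = 20×8 + 16×6 = 256.

256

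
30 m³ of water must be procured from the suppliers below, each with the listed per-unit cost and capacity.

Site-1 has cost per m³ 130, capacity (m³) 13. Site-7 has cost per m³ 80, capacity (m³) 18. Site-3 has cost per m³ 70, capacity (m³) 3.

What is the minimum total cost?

2820

Cheapest first:
Take 3 from Site-3 at 70 — need 27 more.
Site-7 (80): use full 18 — 9 m³ to go.
Site-1 (130): take the remaining 9 — done.
Cost = 3×70 + 18×80 + 9×130 = 2820.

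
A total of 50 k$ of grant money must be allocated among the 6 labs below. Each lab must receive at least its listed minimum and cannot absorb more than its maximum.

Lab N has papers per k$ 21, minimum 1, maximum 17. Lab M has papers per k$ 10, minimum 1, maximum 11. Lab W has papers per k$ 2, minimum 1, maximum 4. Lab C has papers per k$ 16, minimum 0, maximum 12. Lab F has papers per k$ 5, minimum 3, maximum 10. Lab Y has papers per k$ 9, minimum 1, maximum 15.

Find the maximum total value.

730

Meeting every minimum uses 1+1+1+0+3+1 = 7 k$, leaving 43.
Rank by papers per k$: Lab N 21 > Lab C 16 > Lab M 10 > Lab Y 9 > Lab F 5 > Lab W 2.
Give Lab N 16 more to hit its cap of 17 → 27 left.
Lab C: +12 to 12 (cap) → 15 left.
Lab M takes 10 more to reach its cap of 11 → 5 left.
Only 5 left; Lab Y takes them to reach 6.
Total = 21×17 + 10×11 + 2×1 + 16×12 + 5×3 + 9×6 = 730.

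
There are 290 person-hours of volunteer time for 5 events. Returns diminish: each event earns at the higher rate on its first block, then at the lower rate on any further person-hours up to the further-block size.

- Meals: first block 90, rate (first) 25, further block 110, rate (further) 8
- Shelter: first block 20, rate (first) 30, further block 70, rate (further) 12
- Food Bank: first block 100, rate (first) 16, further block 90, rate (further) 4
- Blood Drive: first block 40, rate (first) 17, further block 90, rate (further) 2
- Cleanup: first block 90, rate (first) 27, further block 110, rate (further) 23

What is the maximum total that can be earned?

Rank every tier by rate: Shelter/T1 30 > Cleanup/T1 27 > Meals/T1 25 > Cleanup/T2 23 > Blood Drive/T1 17 > Food Bank/T1 16 > Shelter/T2 12 > Meals/T2 8 > Food Bank/T2 4 > Blood Drive/T2 2.
Shelter T1 at 30: fill all 20 → 270 left.
Cleanup T1 at 27: fill all 90 → 180 left.
Meals T1 at 25: fill all 90 → 90 left.
Cleanup/T2: +90 of 110 at 23; pool empty.
Total = 30×20 + 27×90 + 25×90 + 23×90 = 7350.

7350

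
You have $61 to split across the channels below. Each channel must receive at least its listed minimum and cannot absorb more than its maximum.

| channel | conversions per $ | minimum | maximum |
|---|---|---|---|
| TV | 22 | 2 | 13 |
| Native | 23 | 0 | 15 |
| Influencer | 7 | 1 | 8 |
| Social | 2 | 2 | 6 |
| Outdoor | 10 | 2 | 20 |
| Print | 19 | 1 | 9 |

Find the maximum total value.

1020

Meeting every minimum uses 2+0+1+2+2+1 = 8 $, leaving 53.
Rank by conversions per $: Native 23 > TV 22 > Print 19 > Outdoor 10 > Influencer 7 > Social 2.
Native takes 15 more to reach its cap of 15 — 38 left.
TV takes 11 more to reach its cap of 13 — 27 left.
Print: +8 to 9 (cap) — 19 left.
Outdoor takes 18 more to reach its cap of 20 — 1 left.
Only 1 left; Influencer takes them to reach 2.
Total = 22×13 + 23×15 + 7×2 + 2×2 + 10×20 + 19×9 = 1020.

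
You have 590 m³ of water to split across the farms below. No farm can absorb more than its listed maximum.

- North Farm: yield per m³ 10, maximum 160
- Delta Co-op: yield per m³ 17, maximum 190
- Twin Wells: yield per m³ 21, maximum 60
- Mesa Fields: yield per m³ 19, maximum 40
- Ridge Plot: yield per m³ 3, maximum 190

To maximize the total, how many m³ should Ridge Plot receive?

140

Rank by yield per m³: Twin Wells 21 > Mesa Fields 19 > Delta Co-op 17 > North Farm 10 > Ridge Plot 3.
Give Twin Wells 60 to hit its cap of 60 — 530 left.
Mesa Fields takes 40 to reach its cap of 40 — 490 left.
Give Delta Co-op 190 to hit its cap of 190 — 300 left.
North Farm takes 160 to reach its cap of 160 — 140 left.
Only 140 left; Ridge Plot takes them to reach 140.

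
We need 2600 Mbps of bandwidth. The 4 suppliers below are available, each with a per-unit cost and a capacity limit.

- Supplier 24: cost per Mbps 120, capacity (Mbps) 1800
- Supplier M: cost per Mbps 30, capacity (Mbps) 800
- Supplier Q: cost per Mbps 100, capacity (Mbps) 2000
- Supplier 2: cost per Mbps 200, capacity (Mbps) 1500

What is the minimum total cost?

Fill from the cheapest supplier first.
Supplier M (30): use full 800 → 1800 Mbps to go.
Take 1800 from Supplier Q at 100 to finish.
Supplier 24, Supplier 2: unused.
Cost = 800×30 + 1800×100 = 204000.

204000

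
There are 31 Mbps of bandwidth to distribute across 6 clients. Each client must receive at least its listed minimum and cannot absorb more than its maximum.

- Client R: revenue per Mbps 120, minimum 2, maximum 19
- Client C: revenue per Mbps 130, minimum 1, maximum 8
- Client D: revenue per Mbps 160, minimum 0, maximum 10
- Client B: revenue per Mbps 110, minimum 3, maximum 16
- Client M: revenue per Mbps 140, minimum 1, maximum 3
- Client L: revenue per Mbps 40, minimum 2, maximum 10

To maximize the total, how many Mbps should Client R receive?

Meeting every minimum uses 2+1+0+3+1+2 = 9 Mbps, leaving 22.
Rank by revenue per Mbps: Client D 160 > Client M 140 > Client C 130 > Client R 120 > Client B 110 > Client L 40.
Client D: +10 to 10 (cap) → 12 left.
Client M takes 2 more to reach its cap of 3 → 10 left.
Give Client C 7 more to hit its cap of 8 → 3 left.
Client R has room for 17 more but only 3 remain, so it gets 5.

5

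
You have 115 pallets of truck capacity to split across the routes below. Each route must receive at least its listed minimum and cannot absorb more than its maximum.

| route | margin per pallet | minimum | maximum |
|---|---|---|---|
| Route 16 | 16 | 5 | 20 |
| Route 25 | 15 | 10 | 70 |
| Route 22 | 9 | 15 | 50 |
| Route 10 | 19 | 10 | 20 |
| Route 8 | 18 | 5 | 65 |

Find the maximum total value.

1915

Meeting every minimum uses 5+10+15+10+5 = 45 pallets, leaving 70.
Order the routes by margin per pallet: Route 10 19 > Route 8 18 > Route 16 16 > Route 25 15 > Route 22 9.
Route 10: +10 to 20 (cap) — 60 left.
Give Route 8 60 more to hit its cap of 65 — 0 left.
Total = 16×5 + 15×10 + 9×15 + 19×20 + 18×65 = 1915.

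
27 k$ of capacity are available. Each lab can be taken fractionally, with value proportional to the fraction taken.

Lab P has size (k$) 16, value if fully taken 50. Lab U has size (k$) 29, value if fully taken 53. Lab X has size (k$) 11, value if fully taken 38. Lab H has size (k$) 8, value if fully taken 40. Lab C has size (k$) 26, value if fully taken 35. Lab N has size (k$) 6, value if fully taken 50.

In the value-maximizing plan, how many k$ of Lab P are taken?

2

Best value per unit of size first: Lab N 50/6≈8.33, Lab H 40/8≈5, Lab X 38/11≈3.45, Lab P 50/16≈3.12, Lab U 53/29≈1.83, Lab C 35/26≈1.35.
Take all of Lab N (6 k$, value 50) ; 21 k$ left.
Lab H: take in full, 8 k$ for value 40 ; 13 left.
Take all of Lab X (11 k$, value 38) ; 2 k$ left.
Only 2 k$ remain; take 2/16 of Lab P for value 50×2/16 = 6.25.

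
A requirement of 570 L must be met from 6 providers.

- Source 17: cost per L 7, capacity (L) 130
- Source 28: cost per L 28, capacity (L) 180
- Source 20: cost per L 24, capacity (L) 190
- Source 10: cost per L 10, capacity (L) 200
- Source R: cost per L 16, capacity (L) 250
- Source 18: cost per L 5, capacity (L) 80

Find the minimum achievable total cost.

5870

Use providers in increasing cost order.
Source 18 (5): use full 80 ; 490 L to go.
Source 17 at 7: take all 130 L ; 360 still needed.
Source 10 at 10: take all 200 L ; 160 still needed.
Source R at 16: take 160 of its 250 ; requirement met.
Source 20, Source 28: unused.
Cost = 80×5 + 130×7 + 200×10 + 160×16 = 5870.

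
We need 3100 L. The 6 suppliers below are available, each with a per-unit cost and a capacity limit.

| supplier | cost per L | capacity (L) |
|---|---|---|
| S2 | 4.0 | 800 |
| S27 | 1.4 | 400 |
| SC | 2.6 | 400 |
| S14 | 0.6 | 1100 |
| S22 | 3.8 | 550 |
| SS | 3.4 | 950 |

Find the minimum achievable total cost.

6440

Cheapest first:
S14 (0.6): use full 1100 ; 2000 L to go.
S27 at 1.4: take all 400 L ; 1600 still needed.
SC (2.6): use full 400 ; 1200 L to go.
SS at 3.4: take all 950 L ; 250 still needed.
S22 at 3.8: take 250 of its 550 ; requirement met.
S2: unused.
Cost = 1100×0.6 + 400×1.4 + 400×2.6 + 950×3.4 + 250×3.8 = 6440.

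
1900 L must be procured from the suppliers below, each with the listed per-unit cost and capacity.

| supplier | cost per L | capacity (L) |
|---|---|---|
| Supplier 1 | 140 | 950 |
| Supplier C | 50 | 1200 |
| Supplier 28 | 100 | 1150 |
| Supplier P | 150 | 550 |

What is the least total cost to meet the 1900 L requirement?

130000

Use suppliers in increasing cost order.
Take 1200 from Supplier C at 50 ; need 700 more.
Supplier 28 at 100: take 700 of its 1150 ; requirement met.
Supplier 1, Supplier P: unused.
Cost = 1200×50 + 700×100 = 130000.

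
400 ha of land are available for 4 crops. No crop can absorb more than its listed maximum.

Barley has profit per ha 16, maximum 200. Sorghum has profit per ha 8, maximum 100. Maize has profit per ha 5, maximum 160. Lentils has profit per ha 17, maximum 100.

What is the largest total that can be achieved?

Rank by profit per ha: Lentils 17 > Barley 16 > Sorghum 8 > Maize 5.
Give Lentils 100 to hit its cap of 100 ; 300 left.
Give Barley 200 to hit its cap of 200 ; 100 left.
Sorghum takes 100 to reach its cap of 100 ; 0 left.
Total = 16×200 + 8×100 + 17×100 = 5700.

5700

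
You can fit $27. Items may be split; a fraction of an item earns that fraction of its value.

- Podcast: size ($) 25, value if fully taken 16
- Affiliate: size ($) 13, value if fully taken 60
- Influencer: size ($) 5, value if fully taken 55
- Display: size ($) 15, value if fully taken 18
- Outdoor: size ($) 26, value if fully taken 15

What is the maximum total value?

Best value per unit of size first: Influencer 55/5≈11, Affiliate 60/13≈4.62, Display 18/15≈1.2, Podcast 16/25≈0.64, Outdoor 15/26≈0.577.
Influencer: take in full, 5 $ for value 55 — 22 left.
Take all of Affiliate (13 $, value 60) — 9 $ left.
9 $ left: a 9/15 share of Display gives 18×9/15 = 10.8.
Total value = 125.8.

125.8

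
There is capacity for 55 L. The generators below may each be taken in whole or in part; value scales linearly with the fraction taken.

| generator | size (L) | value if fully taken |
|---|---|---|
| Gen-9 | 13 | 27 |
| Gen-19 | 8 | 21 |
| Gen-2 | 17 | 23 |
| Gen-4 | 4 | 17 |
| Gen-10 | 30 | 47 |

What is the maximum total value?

Best value per unit of size first: Gen-4 17/4≈4.25, Gen-19 21/8≈2.62, Gen-9 27/13≈2.08, Gen-10 47/30≈1.57, Gen-2 23/17≈1.35.
Take all of Gen-4 (4 L, value 17) ; 51 L left.
All 8 L of Gen-19 fit (value 21) ; 43 remain.
Take all of Gen-9 (13 L, value 27) ; 30 L left.
Take all of Gen-10 (30 L, value 47) ; 0 L left.
Total value = 112.

112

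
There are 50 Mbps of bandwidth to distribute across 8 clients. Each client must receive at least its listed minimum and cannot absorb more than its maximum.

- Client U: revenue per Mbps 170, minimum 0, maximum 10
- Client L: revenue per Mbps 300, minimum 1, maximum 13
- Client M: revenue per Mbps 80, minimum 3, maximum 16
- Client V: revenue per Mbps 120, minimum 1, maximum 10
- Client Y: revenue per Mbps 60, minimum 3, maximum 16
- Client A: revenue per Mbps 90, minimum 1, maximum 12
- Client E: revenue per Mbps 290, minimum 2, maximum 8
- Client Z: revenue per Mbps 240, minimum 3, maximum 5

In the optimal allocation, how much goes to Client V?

Meeting every minimum uses 0+1+3+1+3+1+2+3 = 14 Mbps, leaving 36.
Highest revenue per Mbps first: Client L 300 > Client E 290 > Client Z 240 > Client U 170 > Client V 120 > Client A 90 > Client M 80 > Client Y 60.
Give Client L 12 more to hit its cap of 13 — 24 left.
Give Client E 6 more to hit its cap of 8 — 18 left.
Client Z takes 2 more to reach its cap of 5 — 16 left.
Client U takes 10 more to reach its cap of 10 — 6 left.
Client V: +6 (room for 9) → 7. Pool exhausted.

7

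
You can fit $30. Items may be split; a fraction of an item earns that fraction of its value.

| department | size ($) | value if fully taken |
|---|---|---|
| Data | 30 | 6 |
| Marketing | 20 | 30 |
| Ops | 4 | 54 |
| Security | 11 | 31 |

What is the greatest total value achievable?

107.5

Sort by value density: Ops 54/4≈13.5, Security 31/11≈2.82, Marketing 30/20≈1.5, Data 6/30≈0.2.
Take all of Ops (4 $, value 54) ; 26 $ left.
Take all of Security (11 $, value 31) ; 15 $ left.
15 $ left: a 15/20 share of Marketing gives 30×15/20 = 22.5.
Total value = 107.5.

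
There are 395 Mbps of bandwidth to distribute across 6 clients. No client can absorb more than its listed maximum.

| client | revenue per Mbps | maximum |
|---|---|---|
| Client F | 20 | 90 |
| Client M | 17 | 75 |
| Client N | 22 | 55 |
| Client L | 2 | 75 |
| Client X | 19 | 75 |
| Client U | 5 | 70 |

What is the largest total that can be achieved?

6120

Order the clients by revenue per Mbps: Client N 22 > Client F 20 > Client X 19 > Client M 17 > Client U 5 > Client L 2.
Give Client N 55 to hit its cap of 55 ; 340 left.
Give Client F 90 to hit its cap of 90 ; 250 left.
Give Client X 75 to hit its cap of 75 ; 175 left.
Client M: +75 to 75 (cap) ; 100 left.
Client U: +70 to 70 (cap) ; 30 left.
Client L has room for 75 but only 30 remain, so it gets 30.
Total = 20×90 + 17×75 + 22×55 + 2×30 + 19×75 + 5×70 = 6120.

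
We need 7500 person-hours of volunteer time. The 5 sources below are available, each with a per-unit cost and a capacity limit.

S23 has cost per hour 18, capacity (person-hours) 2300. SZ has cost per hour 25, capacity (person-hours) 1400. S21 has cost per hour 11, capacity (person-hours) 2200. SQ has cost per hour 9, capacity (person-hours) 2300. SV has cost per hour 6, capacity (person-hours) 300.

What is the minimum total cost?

Cheapest first:
SV (6): use full 300 ; 7200 person-hours to go.
SQ at 9: take all 2300 person-hours ; 4900 still needed.
S21 at 11: take all 2200 person-hours ; 2700 still needed.
Take 2300 from S23 at 18 ; need 400 more.
SZ at 25: take 400 of its 1400 ; requirement met.
Cost = 300×6 + 2300×9 + 2200×11 + 2300×18 + 400×25 = 98100.

98100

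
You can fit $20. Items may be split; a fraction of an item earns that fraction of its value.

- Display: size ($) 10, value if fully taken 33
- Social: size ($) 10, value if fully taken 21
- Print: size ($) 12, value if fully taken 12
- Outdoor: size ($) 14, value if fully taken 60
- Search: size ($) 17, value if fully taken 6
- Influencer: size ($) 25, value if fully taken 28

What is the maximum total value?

Sort by value density: Outdoor 60/14≈4.29, Display 33/10≈3.3, Social 21/10≈2.1, Influencer 28/25≈1.12, Print 12/12≈1, Search 6/17≈0.353.
Take all of Outdoor (14 $, value 60) ; 6 $ left.
Fill the last 6 $ with part of Display: 6/10 of it earns 19.8.
Total value = 79.8.

79.8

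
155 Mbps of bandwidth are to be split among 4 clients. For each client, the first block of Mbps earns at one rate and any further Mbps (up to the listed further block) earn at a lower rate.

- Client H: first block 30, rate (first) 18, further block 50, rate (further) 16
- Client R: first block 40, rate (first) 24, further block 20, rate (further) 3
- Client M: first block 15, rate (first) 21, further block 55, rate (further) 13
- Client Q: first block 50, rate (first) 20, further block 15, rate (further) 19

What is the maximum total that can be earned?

Order all 8 blocks by rate: Client R/T1 24 > Client M/T1 21 > Client Q/T1 20 > Client Q/T2 19 > Client H/T1 18 > Client H/T2 16 > Client M/T2 13 > Client R/T2 3.
Fill Client R T1 block (40 at 24) ; 115 left.
Fill Client M T1 block (15 at 21) ; 100 left.
Fill Client Q T1 block (50 at 20) ; 50 left.
Client Q T2 at 19: fill all 15 ; 35 left.
Fill Client H T1 block (30 at 18) ; 5 left.
Client H T2 at 16: only 5 left, fill 5.
Total = 24×40 + 21×15 + 20×50 + 19×15 + 18×30 + 16×5 = 3180.

3180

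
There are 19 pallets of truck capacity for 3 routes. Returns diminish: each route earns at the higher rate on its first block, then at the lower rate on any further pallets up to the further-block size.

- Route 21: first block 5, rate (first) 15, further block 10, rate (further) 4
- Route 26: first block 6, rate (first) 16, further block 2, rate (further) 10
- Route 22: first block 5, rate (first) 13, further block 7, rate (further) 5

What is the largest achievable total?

261

Treat each block as its own option and order by rate: Route 26/T1 16 > Route 21/T1 15 > Route 22/T1 13 > Route 26/T2 10 > Route 22/T2 5 > Route 21/T2 4.
Route 26 T1 at 16: fill all 6 ; 13 left.
Fill Route 21 T1 block (5 at 15) ; 8 left.
Route 22 T1 at 13: fill all 5 ; 3 left.
Route 26 T2 at 10: fill all 2 ; 1 left.
Route 22 T2 at 5: only 1 left, fill 1.
Total = 16×6 + 15×5 + 13×5 + 10×2 + 5×1 = 261.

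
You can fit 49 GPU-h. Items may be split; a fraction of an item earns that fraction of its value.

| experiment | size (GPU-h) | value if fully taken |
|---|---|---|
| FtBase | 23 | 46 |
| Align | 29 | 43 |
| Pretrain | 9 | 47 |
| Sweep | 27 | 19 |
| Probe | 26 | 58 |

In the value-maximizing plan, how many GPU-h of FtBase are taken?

Sort by value density: Pretrain 47/9≈5.22, Probe 58/26≈2.23, FtBase 46/23≈2, Align 43/29≈1.48, Sweep 19/27≈0.704.
Take all of Pretrain (9 GPU-h, value 47) ; 40 GPU-h left.
Take all of Probe (26 GPU-h, value 58) ; 14 GPU-h left.
Only 14 GPU-h remain; take 14/23 of FtBase for value 46×14/23 = 28.

14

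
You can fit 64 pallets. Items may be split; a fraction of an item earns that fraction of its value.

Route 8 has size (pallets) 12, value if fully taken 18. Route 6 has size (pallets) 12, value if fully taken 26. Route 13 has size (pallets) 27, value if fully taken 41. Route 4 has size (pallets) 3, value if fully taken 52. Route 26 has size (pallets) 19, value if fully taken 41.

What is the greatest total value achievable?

164.5

Best value per unit of size first: Route 4 52/3≈17.3, Route 6 26/12≈2.17, Route 26 41/19≈2.16, Route 13 41/27≈1.52, Route 8 18/12≈1.5.
All 3 pallets of Route 4 fit (value 52) — 61 remain.
Route 6: take in full, 12 pallets for value 26 — 49 left.
Route 26: take in full, 19 pallets for value 41 — 30 left.
Route 13: take in full, 27 pallets for value 41 — 3 left.
Fill the last 3 pallets with part of Route 8: 3/12 of it earns 4.5.
Total value = 164.5.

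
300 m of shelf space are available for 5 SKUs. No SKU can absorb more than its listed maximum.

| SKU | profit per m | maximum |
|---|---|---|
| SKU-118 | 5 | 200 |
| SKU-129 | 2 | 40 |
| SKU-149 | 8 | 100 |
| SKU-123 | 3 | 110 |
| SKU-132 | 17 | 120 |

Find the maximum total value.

3240

Highest profit per m first: SKU-132 17 > SKU-149 8 > SKU-118 5 > SKU-123 3 > SKU-129 2.
SKU-132 takes 120 to reach its cap of 120 ; 180 left.
Give SKU-149 100 to hit its cap of 100 ; 80 left.
SKU-118 has room for 200 but only 80 remain, so it gets 80.
Total = 5×80 + 8×100 + 17×120 = 3240.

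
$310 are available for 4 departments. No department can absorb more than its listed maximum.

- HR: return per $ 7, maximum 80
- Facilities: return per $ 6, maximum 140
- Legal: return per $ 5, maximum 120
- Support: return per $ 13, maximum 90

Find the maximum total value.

Rank by return per $: Support 13 > HR 7 > Facilities 6 > Legal 5.
Give Support 90 to hit its cap of 90 → 220 left.
Give HR 80 to hit its cap of 80 → 140 left.
Give Facilities 140 to hit its cap of 140 → 0 left.
Total = 7×80 + 6×140 + 13×90 = 2570.

2570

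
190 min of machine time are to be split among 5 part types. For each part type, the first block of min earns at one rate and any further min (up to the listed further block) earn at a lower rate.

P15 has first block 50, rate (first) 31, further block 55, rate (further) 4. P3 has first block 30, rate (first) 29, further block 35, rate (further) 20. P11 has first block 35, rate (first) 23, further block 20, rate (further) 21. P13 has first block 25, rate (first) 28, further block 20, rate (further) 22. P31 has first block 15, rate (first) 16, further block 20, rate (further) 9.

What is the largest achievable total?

Treat each block as its own option and order by rate: P15/T1 31 > P3/T1 29 > P13/T1 28 > P11/T1 23 > P13/T2 22 > P11/T2 21 > P3/T2 20 > P31/T1 16 > P31/T2 9 > P15/T2 4.
Fill P15 T1 block (50 at 31) → 140 left.
Fill P3 T1 block (30 at 29) → 110 left.
P13/T1 (28): +25 → 85 left.
P11 T1 at 23: fill all 35 → 50 left.
Fill P13 T2 block (20 at 22) → 30 left.
P11/T2 (21): +20 → 10 left.
P3/T2: +10 of 35 at 20; pool empty.
Total = 31×50 + 29×30 + 28×25 + 23×35 + 22×20 + 21×20 + 20×10 = 4985.

4985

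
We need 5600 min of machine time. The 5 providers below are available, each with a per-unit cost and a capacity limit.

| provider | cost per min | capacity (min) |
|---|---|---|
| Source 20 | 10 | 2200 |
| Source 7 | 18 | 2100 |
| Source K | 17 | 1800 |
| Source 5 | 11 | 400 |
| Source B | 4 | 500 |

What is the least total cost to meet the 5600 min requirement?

71600

Cheapest first:
Source B (4): use full 500 — 5100 min to go.
Source 20 (10): use full 2200 — 2900 min to go.
Take 400 from Source 5 at 11 — need 2500 more.
Take 1800 from Source K at 17 — need 700 more.
Take 700 from Source 7 at 18 to finish.
Cost = 500×4 + 2200×10 + 400×11 + 1800×17 + 700×18 = 71600.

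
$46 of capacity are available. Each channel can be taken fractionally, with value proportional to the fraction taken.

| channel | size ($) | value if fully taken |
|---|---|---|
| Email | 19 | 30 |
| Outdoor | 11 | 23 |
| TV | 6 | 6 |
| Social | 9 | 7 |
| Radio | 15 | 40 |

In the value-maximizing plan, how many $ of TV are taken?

1

Rank by value-to-size ratio: Radio 40/15≈2.67, Outdoor 23/11≈2.09, Email 30/19≈1.58, TV 6/6≈1, Social 7/9≈0.778.
Radio: take in full, 15 $ for value 40 ; 31 left.
All 11 $ of Outdoor fit (value 23) ; 20 remain.
Email: take in full, 19 $ for value 30 ; 1 left.
Fill the last 1 $ with part of TV: 1/6 of it earns 1.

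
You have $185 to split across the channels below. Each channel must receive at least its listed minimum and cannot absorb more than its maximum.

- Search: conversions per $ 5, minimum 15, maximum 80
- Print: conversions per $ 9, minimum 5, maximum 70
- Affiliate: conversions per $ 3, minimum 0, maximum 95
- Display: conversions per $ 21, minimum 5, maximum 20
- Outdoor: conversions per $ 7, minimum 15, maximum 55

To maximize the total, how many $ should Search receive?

40

Meeting every minimum uses 15+5+0+5+15 = 40 $, leaving 145.
Order the channels by conversions per $: Display 21 > Print 9 > Outdoor 7 > Search 5 > Affiliate 3.
Display takes 15 more to reach its cap of 20 ; 130 left.
Give Print 65 more to hit its cap of 70 ; 65 left.
Outdoor: +40 to 55 (cap) ; 25 left.
Search: +25 (room for 65) → 40. Pool exhausted.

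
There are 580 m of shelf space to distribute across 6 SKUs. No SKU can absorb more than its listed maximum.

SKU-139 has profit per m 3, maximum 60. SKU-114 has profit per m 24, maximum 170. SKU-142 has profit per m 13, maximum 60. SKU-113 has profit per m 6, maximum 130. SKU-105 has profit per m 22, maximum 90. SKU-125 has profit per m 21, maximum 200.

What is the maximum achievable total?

Order the SKUs by profit per m: SKU-114 24 > SKU-105 22 > SKU-125 21 > SKU-142 13 > SKU-113 6 > SKU-139 3.
Give SKU-114 170 to hit its cap of 170 ; 410 left.
Give SKU-105 90 to hit its cap of 90 ; 320 left.
SKU-125: +200 to 200 (cap) ; 120 left.
Give SKU-142 60 to hit its cap of 60 ; 60 left.
Only 60 left; SKU-113 takes them to reach 60.
Total = 24×170 + 13×60 + 6×60 + 22×90 + 21×200 = 11400.

11400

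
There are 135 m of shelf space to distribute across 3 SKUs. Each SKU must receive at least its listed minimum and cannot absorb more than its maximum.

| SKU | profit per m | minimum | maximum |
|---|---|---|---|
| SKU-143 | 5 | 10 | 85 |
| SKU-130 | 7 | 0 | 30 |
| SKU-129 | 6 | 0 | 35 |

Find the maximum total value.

770

Meeting every minimum uses 10+0+0 = 10 m, leaving 125.
Order the SKUs by profit per m: SKU-130 7 > SKU-129 6 > SKU-143 5.
Give SKU-130 30 more to hit its cap of 30 → 95 left.
SKU-129: +35 to 35 (cap) → 60 left.
Only 60 left; SKU-143 takes them to reach 70.
Total = 5×70 + 7×30 + 6×35 = 770.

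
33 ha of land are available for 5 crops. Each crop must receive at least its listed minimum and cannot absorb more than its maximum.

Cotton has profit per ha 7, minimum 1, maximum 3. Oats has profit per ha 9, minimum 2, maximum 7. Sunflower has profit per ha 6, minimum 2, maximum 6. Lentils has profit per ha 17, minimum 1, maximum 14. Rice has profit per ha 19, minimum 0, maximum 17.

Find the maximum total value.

547

Meeting every minimum uses 1+2+2+1+0 = 6 ha, leaving 27.
Order the crops by profit per ha: Rice 19 > Lentils 17 > Oats 9 > Cotton 7 > Sunflower 6.
Give Rice 17 more to hit its cap of 17 ; 10 left.
Only 10 left; Lentils takes them to reach 11.
Total = 7×1 + 9×2 + 6×2 + 17×11 + 19×17 = 547.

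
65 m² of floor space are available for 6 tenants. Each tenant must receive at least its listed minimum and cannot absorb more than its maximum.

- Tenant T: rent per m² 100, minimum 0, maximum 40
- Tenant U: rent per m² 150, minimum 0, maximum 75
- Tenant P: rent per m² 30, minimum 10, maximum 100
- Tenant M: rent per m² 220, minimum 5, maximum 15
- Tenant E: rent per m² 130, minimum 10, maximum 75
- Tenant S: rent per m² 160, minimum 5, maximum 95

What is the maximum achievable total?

Meeting every minimum uses 0+0+10+5+10+5 = 30 m², leaving 35.
Rank by rent per m²: Tenant M 220 > Tenant S 160 > Tenant U 150 > Tenant E 130 > Tenant T 100 > Tenant P 30.
Tenant M takes 10 more to reach its cap of 15 ; 25 left.
Tenant S: +25 (room for 90) → 30. Pool exhausted.
Total = 30×10 + 220×15 + 130×10 + 160×30 = 9700.

9700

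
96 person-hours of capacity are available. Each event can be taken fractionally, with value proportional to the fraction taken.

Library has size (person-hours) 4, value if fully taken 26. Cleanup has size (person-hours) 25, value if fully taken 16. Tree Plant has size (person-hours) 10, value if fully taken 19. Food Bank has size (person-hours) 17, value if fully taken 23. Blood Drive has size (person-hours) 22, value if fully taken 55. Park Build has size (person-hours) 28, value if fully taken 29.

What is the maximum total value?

Sort by value density: Library 26/4≈6.5, Blood Drive 55/22≈2.5, Tree Plant 19/10≈1.9, Food Bank 23/17≈1.35, Park Build 29/28≈1.04, Cleanup 16/25≈0.64.
Library: take in full, 4 person-hours for value 26 → 92 left.
Take all of Blood Drive (22 person-hours, value 55) → 70 person-hours left.
Take all of Tree Plant (10 person-hours, value 19) → 60 person-hours left.
All 17 person-hours of Food Bank fit (value 23) → 43 remain.
Take all of Park Build (28 person-hours, value 29) → 15 person-hours left.
Only 15 person-hours remain; take 15/25 of Cleanup for value 16×15/25 = 9.6.
Total value = 161.6.

161.6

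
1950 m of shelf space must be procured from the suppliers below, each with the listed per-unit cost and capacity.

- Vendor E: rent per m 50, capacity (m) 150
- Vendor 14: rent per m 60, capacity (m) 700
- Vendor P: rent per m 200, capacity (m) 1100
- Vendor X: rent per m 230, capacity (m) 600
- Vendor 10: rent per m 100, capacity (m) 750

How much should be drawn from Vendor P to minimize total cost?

Fill from the cheapest supplier first.
Vendor E (50): use full 150 → 1800 m to go.
Vendor 14 at 60: take all 700 m → 1100 still needed.
Vendor 10 at 100: take all 750 m → 350 still needed.
Vendor P at 200: take 350 of its 1100 → requirement met.
Vendor X: unused.

350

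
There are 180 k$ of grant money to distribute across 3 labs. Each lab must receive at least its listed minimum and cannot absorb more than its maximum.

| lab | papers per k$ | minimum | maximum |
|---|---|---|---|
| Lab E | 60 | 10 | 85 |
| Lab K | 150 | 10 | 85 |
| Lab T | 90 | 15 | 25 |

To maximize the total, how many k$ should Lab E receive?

70

Meeting every minimum uses 10+10+15 = 35 k$, leaving 145.
Rank by papers per k$: Lab K 150 > Lab T 90 > Lab E 60.
Lab K takes 75 more to reach its cap of 85 → 70 left.
Give Lab T 10 more to hit its cap of 25 → 60 left.
Lab E has room for 75 more but only 60 remain, so it gets 70.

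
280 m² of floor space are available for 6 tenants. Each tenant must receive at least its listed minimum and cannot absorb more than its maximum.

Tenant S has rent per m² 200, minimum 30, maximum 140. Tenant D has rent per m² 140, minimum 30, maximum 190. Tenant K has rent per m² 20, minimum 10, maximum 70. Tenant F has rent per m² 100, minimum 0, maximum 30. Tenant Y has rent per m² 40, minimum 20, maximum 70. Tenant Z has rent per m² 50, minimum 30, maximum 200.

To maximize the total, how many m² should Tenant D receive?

80

Meeting every minimum uses 30+30+10+0+20+30 = 120 m², leaving 160.
Highest rent per m² first: Tenant S 200 > Tenant D 140 > Tenant F 100 > Tenant Z 50 > Tenant Y 40 > Tenant K 20.
Tenant S takes 110 more to reach its cap of 140 ; 50 left.
Tenant D: +50 (room for 160) → 80. Pool exhausted.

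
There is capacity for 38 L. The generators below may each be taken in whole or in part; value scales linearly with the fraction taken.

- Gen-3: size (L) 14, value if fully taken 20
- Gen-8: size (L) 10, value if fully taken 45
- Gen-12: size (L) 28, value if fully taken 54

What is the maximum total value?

99

Sort by value density: Gen-8 45/10≈4.5, Gen-12 54/28≈1.93, Gen-3 20/14≈1.43.
All 10 L of Gen-8 fit (value 45) ; 28 remain.
Gen-12: take in full, 28 L for value 54 ; 0 left.
Total value = 99.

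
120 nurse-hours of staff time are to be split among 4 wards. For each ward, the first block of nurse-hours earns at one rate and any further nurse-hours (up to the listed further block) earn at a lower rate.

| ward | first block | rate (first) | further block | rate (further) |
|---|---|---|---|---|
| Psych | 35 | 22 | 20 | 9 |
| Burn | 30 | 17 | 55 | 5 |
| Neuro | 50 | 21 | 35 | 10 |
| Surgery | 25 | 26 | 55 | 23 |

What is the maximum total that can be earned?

Rank every tier by rate: Surgery/tier1 26 > Surgery/tier2 23 > Psych/tier1 22 > Neuro/tier1 21 > Burn/tier1 17 > Neuro/tier2 10 > Psych/tier2 9 > Burn/tier2 5.
Surgery/tier1 (26): +25 — 95 left.
Surgery tier2 at 23: fill all 55 — 40 left.
Fill Psych tier1 block (35 at 22) — 5 left.
5 remain; put them into Neuro tier1 at 21.
Total = 26×25 + 23×55 + 22×35 + 21×5 = 2790.

2790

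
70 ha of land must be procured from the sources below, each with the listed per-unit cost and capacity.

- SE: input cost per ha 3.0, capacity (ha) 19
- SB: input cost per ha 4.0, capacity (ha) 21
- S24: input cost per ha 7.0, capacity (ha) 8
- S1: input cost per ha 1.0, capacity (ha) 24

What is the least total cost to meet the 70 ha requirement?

207

Cheapest first:
S1 (1.0): use full 24 → 46 ha to go.
SE at 3.0: take all 19 ha → 27 still needed.
Take 21 from SB at 4.0 → need 6 more.
S24 (7.0): take the remaining 6 → done.
Cost = 24×1.0 + 19×3.0 + 21×4.0 + 6×7.0 = 207.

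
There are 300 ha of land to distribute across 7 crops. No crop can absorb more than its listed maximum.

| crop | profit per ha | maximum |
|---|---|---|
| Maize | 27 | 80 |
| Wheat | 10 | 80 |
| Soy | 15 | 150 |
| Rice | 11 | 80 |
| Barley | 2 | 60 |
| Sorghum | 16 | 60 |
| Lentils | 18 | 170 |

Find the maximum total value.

Order the crops by profit per ha: Maize 27 > Lentils 18 > Sorghum 16 > Soy 15 > Rice 11 > Wheat 10 > Barley 2.
Maize: +80 to 80 (cap) ; 220 left.
Lentils takes 170 to reach its cap of 170 ; 50 left.
Sorghum has room for 60 but only 50 remain, so it gets 50.
Total = 27×80 + 16×50 + 18×170 = 6020.

6020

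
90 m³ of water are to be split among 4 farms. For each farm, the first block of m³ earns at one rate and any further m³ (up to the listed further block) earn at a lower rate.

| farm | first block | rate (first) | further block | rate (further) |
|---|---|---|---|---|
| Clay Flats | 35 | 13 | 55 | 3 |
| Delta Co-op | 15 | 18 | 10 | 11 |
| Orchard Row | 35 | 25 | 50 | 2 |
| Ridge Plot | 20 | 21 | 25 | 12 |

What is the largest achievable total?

Treat each block as its own option and order by rate: Orchard Row/tier1 25 > Ridge Plot/tier1 21 > Delta Co-op/tier1 18 > Clay Flats/tier1 13 > Ridge Plot/tier2 12 > Delta Co-op/tier2 11 > Clay Flats/tier2 3 > Orchard Row/tier2 2.
Fill Orchard Row tier1 block (35 at 25) — 55 left.
Ridge Plot tier1 at 21: fill all 20 — 35 left.
Delta Co-op tier1 at 18: fill all 15 — 20 left.
Clay Flats tier1 at 13: only 20 left, fill 20.
Total = 25×35 + 21×20 + 18×15 + 13×20 = 1825.

1825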